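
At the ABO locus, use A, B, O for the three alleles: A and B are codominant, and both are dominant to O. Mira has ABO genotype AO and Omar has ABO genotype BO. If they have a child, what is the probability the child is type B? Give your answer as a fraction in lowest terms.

1/4

ABO cross AO × BO → offspring phenotypes: 1/4 O, 1/4 A, 1/4 B, 1/4 AB.
So P(type B) = 1/4.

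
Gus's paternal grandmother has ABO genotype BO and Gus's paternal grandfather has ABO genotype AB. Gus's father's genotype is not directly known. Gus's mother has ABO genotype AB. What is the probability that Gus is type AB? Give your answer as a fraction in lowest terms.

3/8

Gus's father's ABO genotype from BO × AB: 1/4 AB, 1/4 AO, 1/4 BB, 1/4 BO.
Crossing each possibility with the mother AB and summing P(type AB): 1/4·1/2 + 1/4·1/4 + 1/4·1/2 + 1/4·1/4 = 3/8.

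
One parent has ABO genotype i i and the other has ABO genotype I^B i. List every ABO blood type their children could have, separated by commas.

Gametes from i i × I^B i give offspring ABO genotypes I^B i, i i, i.e. phenotypes O, B.

O, B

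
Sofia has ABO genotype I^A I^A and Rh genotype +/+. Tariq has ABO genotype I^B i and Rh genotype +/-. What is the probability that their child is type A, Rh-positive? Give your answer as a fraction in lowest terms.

ABO cross I^A I^A × I^B i → offspring phenotypes: 1/2 A, 1/2 AB.
Rh cross +/+ × +/- → 1 Rh+.
Independent loci: P(type A, Rh-positive) = 1/2 × 1 = 1/2.

1/2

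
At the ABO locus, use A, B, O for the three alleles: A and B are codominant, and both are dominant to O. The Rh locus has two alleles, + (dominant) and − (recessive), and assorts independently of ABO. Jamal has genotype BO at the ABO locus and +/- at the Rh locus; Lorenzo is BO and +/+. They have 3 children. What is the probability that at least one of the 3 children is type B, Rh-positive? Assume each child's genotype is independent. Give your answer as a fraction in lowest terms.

63/64

ABO cross BO × BO → 1/4 O, 3/4 B.
Rh cross +/- × +/+ → 1 Rh+; so P(type B, Rh-positive) = 3/4 × 1 = 3/4 per child.
P(none) = (1/4)^3 = 1/64; P(at least one) = 1 − 1/64 = 63/64.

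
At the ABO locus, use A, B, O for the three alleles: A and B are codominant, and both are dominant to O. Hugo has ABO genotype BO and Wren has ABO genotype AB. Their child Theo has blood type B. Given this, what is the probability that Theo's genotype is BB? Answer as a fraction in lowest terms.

Cross BO × AB → 1/4 AB, 1/4 AO, 1/4 BB, 1/4 BO.
Type-B genotypes among offspring: BB (1/4), BO (1/4); total 1/2.
P(BB | type B) = (1/4) / (1/2) = 1/2.

1/2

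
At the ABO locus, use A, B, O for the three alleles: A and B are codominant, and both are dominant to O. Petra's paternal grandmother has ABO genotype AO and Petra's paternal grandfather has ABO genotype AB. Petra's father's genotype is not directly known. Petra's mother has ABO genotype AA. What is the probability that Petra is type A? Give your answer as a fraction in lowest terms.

Petra's father's ABO genotype from AO × AB: 1/4 AA, 1/4 AB, 1/4 AO, 1/4 BO.
Crossing each possibility with the mother AA and summing P(type A): 1/4·1 + 1/4·1/2 + 1/4·1 + 1/4·1/2 = 3/4.

3/4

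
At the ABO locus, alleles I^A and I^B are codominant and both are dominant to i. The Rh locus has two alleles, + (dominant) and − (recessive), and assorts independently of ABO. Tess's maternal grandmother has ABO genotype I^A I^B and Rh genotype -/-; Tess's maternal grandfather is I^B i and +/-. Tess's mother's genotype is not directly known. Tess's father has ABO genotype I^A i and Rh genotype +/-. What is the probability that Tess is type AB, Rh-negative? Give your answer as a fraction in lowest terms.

3/32

Tess's mother's ABO genotype from I^A I^B × I^B i: 1/4 I^A I^B, 1/4 I^A i, 1/4 I^B I^B, 1/4 I^B i.
Crossing each possibility with the father I^A i and summing P(type AB): 1/4·1/4 + 1/4·0 + 1/4·1/2 + 1/4·1/4 = 1/4.
Similarly for Rh via the mother's Rh distribution: P(Rh-) = 3/8.
Independent loci: 1/4 × 3/8 = 3/32.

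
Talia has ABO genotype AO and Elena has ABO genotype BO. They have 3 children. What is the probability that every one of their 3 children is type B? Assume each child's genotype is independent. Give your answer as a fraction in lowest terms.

1/64

ABO cross AO × BO → 1/4 O, 1/4 A, 1/4 B, 1/4 AB.
So P(type B) = 1/4 per child.
All 3 independent: (1/4)^3 = 1/64.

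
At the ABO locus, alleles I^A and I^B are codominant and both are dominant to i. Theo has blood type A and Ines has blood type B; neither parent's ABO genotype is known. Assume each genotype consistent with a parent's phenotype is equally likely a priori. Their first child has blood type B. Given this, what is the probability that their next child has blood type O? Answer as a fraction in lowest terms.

1/12

Possible genotypes: Theo ∈ {I^A I^A, I^A i}; Ines ∈ {I^B I^B, I^B i}.
Weight each parental genotype pair by prior × P(type-B child):
  I^A i × I^B I^B: posterior weight 2/3; P(next child type O) = 0.
  I^A i × I^B i: posterior weight 1/3; P(next child type O) = 1/4.
Weighted sum = 1/12.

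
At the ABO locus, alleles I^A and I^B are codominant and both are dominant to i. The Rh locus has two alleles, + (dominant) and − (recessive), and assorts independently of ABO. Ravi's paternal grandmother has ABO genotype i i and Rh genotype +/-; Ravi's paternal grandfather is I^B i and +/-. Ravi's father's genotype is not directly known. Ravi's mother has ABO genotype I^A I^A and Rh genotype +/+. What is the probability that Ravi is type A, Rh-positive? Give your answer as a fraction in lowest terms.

Ravi's father's ABO genotype from i i × I^B i: 1/2 I^B i, 1/2 i i.
Crossing each possibility with the mother I^A I^A and summing P(type A): 1/2·1/2 + 1/2·1 = 3/4.
Similarly for Rh via the father's Rh distribution: P(Rh+) = 1.
Independent loci: 3/4 × 1 = 3/4.

3/4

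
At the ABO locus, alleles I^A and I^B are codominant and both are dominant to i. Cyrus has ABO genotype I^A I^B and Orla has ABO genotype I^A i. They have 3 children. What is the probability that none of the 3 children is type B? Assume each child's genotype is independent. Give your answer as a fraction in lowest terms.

27/64

ABO cross I^A I^B × I^A i → 1/2 A, 1/4 B, 1/4 AB.
So P(type B) = 1/4 per child.
P(not type B) = 3/4 for one child; (3/4)^3 = 27/64.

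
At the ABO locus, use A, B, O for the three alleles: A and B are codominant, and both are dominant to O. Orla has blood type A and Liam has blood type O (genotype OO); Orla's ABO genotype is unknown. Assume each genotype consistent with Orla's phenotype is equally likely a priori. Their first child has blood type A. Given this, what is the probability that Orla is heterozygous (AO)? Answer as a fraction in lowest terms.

1/3

Possible genotypes: Orla ∈ {AA, AO}; Liam ∈ {OO}.
Weight each parental genotype pair by prior × P(type-A child):
  AA × OO: posterior weight 2/3.
  AO × OO: posterior weight 1/3.
Sum the posterior weight over pairs where Orla is AO: 1/3.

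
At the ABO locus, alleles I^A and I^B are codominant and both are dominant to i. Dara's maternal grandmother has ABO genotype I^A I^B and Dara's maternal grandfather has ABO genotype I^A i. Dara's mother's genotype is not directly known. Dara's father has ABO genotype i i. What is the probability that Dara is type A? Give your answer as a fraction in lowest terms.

1/2

Dara's mother's ABO genotype from I^A I^B × I^A i: 1/4 I^A I^A, 1/4 I^A I^B, 1/4 I^A i, 1/4 I^B i.
Crossing each possibility with the father i i and summing P(type A): 1/4·1 + 1/4·1/2 + 1/4·1/2 + 1/4·0 = 1/2.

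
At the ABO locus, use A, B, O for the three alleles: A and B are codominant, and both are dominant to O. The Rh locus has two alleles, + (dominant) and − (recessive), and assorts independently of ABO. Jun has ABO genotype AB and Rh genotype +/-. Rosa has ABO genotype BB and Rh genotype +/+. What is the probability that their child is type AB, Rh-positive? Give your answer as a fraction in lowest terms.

ABO cross AB × BB → offspring phenotypes: 1/2 B, 1/2 AB.
Rh cross +/- × +/+ → 1 Rh+.
Independent loci: P(type AB, Rh-positive) = 1/2 × 1 = 1/2.

1/2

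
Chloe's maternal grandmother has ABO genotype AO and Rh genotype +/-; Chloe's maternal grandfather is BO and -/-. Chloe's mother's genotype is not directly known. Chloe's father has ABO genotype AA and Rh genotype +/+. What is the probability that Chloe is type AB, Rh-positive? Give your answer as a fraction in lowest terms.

Chloe's mother's ABO genotype from AO × BO: 1/4 AB, 1/4 AO, 1/4 BO, 1/4 OO.
Crossing each possibility with the father AA and summing P(type AB): 1/4·1/2 + 1/4·0 + 1/4·1/2 + 1/4·0 = 1/4.
Similarly for Rh via the mother's Rh distribution: P(Rh+) = 1.
Independent loci: 1/4 × 1 = 1/4.

1/4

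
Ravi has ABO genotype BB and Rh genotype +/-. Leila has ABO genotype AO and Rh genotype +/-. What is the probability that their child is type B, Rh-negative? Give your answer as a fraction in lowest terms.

1/8

ABO cross BB × AO → offspring phenotypes: 1/2 B, 1/2 AB.
Rh cross +/- × +/- → 3/4 Rh+, 1/4 Rh-.
Independent loci: P(type B, Rh-negative) = 1/2 × 1/4 = 1/8.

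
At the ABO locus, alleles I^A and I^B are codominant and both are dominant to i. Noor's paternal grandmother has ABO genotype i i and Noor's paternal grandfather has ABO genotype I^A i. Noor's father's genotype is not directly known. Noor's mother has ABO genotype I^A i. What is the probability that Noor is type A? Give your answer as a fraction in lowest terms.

5/8

Noor's father's ABO genotype from i i × I^A i: 1/2 I^A i, 1/2 i i.
Crossing each possibility with the mother I^A i and summing P(type A): 1/2·3/4 + 1/2·1/2 = 5/8.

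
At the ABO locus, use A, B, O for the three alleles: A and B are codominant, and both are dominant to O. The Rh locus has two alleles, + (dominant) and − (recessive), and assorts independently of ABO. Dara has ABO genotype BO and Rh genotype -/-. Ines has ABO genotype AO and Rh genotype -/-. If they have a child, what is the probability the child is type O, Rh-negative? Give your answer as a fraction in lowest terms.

ABO cross BO × AO → offspring phenotypes: 1/4 O, 1/4 A, 1/4 B, 1/4 AB.
Rh cross -/- × -/- → 1 Rh-.
Independent loci: P(type O, Rh-negative) = 1/4 × 1 = 1/4.

1/4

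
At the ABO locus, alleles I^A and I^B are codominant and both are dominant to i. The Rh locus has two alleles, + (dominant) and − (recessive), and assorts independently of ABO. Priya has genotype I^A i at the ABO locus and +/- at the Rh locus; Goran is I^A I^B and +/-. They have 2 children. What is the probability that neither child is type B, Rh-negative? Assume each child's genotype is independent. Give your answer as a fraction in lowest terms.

225/256

ABO cross I^A i × I^A I^B → 1/2 A, 1/4 B, 1/4 AB.
Rh cross +/- × +/- → 3/4 Rh+, 1/4 Rh-; so P(type B, Rh-negative) = 1/4 × 1/4 = 1/16 per child.
P(not type B, Rh-negative) = 15/16 for one child; (15/16)^2 = 225/256.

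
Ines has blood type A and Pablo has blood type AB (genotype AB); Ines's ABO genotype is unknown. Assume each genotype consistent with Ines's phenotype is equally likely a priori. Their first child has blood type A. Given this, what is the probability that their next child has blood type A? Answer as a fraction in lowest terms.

Possible genotypes: Ines ∈ {AA, AO}; Pablo ∈ {AB}.
Weight each parental genotype pair by prior × P(type-A child):
  AA × AB: posterior weight 1/2; P(next child type A) = 1/2.
  AO × AB: posterior weight 1/2; P(next child type A) = 1/2.
Weighted sum = 1/2.

1/2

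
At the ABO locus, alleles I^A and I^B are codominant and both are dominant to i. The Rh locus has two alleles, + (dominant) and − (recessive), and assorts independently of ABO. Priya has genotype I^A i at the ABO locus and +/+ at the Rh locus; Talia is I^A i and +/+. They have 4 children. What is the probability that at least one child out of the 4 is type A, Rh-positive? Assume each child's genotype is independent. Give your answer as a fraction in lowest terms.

255/256

ABO cross I^A i × I^A i → 1/4 O, 3/4 A.
Rh cross +/+ × +/+ → 1 Rh+; so P(type A, Rh-positive) = 3/4 × 1 = 3/4 per child.
P(none) = (1/4)^4 = 1/256; P(at least one) = 1 − 1/256 = 255/256.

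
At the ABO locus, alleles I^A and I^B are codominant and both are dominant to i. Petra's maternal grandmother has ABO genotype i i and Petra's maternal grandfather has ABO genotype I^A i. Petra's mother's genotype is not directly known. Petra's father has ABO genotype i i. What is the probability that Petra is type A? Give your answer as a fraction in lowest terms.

Petra's mother's ABO genotype from i i × I^A i: 1/2 I^A i, 1/2 i i.
Crossing each possibility with the father i i and summing P(type A): 1/2·1/2 + 1/2·0 = 1/4.

1/4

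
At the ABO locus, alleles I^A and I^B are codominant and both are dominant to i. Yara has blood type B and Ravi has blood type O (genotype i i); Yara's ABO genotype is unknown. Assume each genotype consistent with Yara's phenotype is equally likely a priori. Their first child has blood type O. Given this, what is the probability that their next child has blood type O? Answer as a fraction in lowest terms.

Possible genotypes: Yara ∈ {I^B I^B, I^B i}; Ravi ∈ {i i}.
Weight each parental genotype pair by prior × P(type-O child):
  I^B i × i i: posterior weight 1; P(next child type O) = 1/2.
Weighted sum = 1/2.

1/2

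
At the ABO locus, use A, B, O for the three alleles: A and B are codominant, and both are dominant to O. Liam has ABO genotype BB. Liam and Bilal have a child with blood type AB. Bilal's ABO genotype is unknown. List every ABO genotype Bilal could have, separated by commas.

For each candidate genotype of Bilal, check whether crossing it with BB can produce every observed child phenotype.
  AA → possible child types {AB} ✓
  AB → possible child types {B, AB} ✓
  AO → possible child types {B, AB} ✓
  BB → possible child types {B} ✗
  BO → possible child types {B} ✗
  OO → possible child types {B} ✗

AA, AB, AO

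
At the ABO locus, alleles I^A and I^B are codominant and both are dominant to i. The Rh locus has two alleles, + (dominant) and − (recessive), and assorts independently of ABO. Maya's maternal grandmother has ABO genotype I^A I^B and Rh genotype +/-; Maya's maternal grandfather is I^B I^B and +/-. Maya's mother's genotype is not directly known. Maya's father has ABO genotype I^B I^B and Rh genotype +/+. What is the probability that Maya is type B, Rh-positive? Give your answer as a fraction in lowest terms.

3/4

Maya's mother's ABO genotype from I^A I^B × I^B I^B: 1/2 I^A I^B, 1/2 I^B I^B.
Crossing each possibility with the father I^B I^B and summing P(type B): 1/2·1/2 + 1/2·1 = 3/4.
Similarly for Rh via the mother's Rh distribution: P(Rh+) = 1.
Independent loci: 3/4 × 1 = 3/4.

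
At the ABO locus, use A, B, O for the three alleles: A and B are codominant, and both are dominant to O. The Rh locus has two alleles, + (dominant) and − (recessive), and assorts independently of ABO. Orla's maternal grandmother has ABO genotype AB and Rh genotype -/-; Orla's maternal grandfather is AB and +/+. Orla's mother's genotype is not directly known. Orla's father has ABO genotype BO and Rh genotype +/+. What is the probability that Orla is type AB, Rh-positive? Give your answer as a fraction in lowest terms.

1/4

Orla's mother's ABO genotype from AB × AB: 1/4 AA, 1/2 AB, 1/4 BB.
Crossing each possibility with the father BO and summing P(type AB): 1/4·1/2 + 1/2·1/4 + 1/4·0 = 1/4.
Similarly for Rh via the mother's Rh distribution: P(Rh+) = 1.
Independent loci: 1/4 × 1 = 1/4.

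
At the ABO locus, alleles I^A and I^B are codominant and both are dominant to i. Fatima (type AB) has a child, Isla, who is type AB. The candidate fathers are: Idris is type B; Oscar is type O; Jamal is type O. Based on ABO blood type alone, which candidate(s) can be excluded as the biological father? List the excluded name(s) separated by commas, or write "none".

A candidate is excluded only if no genotype consistent with his phenotype could produce a type AB child with a type AB mother.
Oscar (type O): no genotype consistent with that phenotype can produce a type-AB child with a type-AB mother.
Jamal (type O): no genotype consistent with that phenotype can produce a type-AB child with a type-AB mother.

Oscar, Jamal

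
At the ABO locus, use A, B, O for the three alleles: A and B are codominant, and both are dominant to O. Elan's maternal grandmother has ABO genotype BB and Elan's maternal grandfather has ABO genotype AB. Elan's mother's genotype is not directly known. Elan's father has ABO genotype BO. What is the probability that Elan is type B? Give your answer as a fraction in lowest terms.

Elan's mother's ABO genotype from BB × AB: 1/2 AB, 1/2 BB.
Crossing each possibility with the father BO and summing P(type B): 1/2·1/2 + 1/2·1 = 3/4.

3/4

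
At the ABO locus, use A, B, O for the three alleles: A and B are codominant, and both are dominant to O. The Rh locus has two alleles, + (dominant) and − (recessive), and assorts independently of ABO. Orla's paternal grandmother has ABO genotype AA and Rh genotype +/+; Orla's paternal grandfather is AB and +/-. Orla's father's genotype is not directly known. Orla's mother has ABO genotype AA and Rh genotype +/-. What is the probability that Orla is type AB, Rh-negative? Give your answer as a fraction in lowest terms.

1/32

Orla's father's ABO genotype from AA × AB: 1/2 AA, 1/2 AB.
Crossing each possibility with the mother AA and summing P(type AB): 1/2·0 + 1/2·1/2 = 1/4.
Similarly for Rh via the father's Rh distribution: P(Rh-) = 1/8.
Independent loci: 1/4 × 1/8 = 1/32.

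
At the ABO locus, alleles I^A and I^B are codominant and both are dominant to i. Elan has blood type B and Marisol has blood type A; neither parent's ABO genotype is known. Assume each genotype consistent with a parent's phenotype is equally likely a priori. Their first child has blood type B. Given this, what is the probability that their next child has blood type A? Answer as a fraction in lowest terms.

Possible genotypes: Elan ∈ {I^B I^B, I^B i}; Marisol ∈ {I^A I^A, I^A i}.
Weight each parental genotype pair by prior × P(type-B child):
  I^B I^B × I^A i: posterior weight 2/3; P(next child type A) = 0.
  I^B i × I^A i: posterior weight 1/3; P(next child type A) = 1/4.
Weighted sum = 1/12.

1/12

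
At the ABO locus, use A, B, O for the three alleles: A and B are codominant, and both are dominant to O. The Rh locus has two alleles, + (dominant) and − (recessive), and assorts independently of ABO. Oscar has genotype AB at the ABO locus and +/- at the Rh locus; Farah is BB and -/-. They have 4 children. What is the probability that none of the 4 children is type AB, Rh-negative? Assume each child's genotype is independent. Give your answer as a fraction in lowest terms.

81/256

ABO cross AB × BB → 1/2 B, 1/2 AB.
Rh cross +/- × -/- → 1/2 Rh+, 1/2 Rh-; so P(type AB, Rh-negative) = 1/2 × 1/2 = 1/4 per child.
P(not type AB, Rh-negative) = 3/4 for one child; (3/4)^4 = 81/256.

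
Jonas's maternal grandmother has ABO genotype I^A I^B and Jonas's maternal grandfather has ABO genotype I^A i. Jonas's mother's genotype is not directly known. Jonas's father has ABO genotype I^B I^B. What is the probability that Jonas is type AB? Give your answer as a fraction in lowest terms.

Jonas's mother's ABO genotype from I^A I^B × I^A i: 1/4 I^A I^A, 1/4 I^A I^B, 1/4 I^A i, 1/4 I^B i.
Crossing each possibility with the father I^B I^B and summing P(type AB): 1/4·1 + 1/4·1/2 + 1/4·1/2 + 1/4·0 = 1/2.

1/2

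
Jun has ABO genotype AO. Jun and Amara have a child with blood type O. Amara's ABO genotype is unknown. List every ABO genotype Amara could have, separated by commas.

For each candidate genotype of Amara, check whether crossing it with AO can produce every observed child phenotype.
  AA → possible child types {A} ✗
  AB → possible child types {A, B, AB} ✗
  AO → possible child types {O, A} ✓
  BB → possible child types {B, AB} ✗
  BO → possible child types {O, A, B, AB} ✓
  OO → possible child types {O, A} ✓

AO, BO, OO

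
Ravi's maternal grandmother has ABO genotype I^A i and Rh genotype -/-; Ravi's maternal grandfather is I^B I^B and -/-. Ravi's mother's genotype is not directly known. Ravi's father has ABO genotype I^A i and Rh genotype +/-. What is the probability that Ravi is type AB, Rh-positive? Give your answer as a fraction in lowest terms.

1/8

Ravi's mother's ABO genotype from I^A i × I^B I^B: 1/2 I^A I^B, 1/2 I^B i.
Crossing each possibility with the father I^A i and summing P(type AB): 1/2·1/4 + 1/2·1/4 = 1/4.
Similarly for Rh via the mother's Rh distribution: P(Rh+) = 1/2.
Independent loci: 1/4 × 1/2 = 1/8.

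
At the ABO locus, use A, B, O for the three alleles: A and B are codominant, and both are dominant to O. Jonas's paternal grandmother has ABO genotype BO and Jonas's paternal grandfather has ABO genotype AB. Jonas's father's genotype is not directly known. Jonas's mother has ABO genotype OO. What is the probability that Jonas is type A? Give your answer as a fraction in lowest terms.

Jonas's father's ABO genotype from BO × AB: 1/4 AB, 1/4 AO, 1/4 BB, 1/4 BO.
Crossing each possibility with the mother OO and summing P(type A): 1/4·1/2 + 1/4·1/2 + 1/4·0 + 1/4·0 = 1/4.

1/4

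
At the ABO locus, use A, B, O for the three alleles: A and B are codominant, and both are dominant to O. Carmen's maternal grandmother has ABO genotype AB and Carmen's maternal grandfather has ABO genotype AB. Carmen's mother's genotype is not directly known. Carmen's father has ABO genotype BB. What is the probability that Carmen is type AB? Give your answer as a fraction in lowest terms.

1/2

Carmen's mother's ABO genotype from AB × AB: 1/4 AA, 1/2 AB, 1/4 BB.
Crossing each possibility with the father BB and summing P(type AB): 1/4·1 + 1/2·1/2 + 1/4·0 = 1/2.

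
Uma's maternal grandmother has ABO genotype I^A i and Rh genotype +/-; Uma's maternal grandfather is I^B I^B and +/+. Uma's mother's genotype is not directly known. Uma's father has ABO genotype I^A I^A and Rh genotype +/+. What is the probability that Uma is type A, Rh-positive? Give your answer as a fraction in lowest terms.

1/2

Uma's mother's ABO genotype from I^A i × I^B I^B: 1/2 I^A I^B, 1/2 I^B i.
Crossing each possibility with the father I^A I^A and summing P(type A): 1/2·1/2 + 1/2·1/2 = 1/2.
Similarly for Rh via the mother's Rh distribution: P(Rh+) = 1.
Independent loci: 1/2 × 1 = 1/2.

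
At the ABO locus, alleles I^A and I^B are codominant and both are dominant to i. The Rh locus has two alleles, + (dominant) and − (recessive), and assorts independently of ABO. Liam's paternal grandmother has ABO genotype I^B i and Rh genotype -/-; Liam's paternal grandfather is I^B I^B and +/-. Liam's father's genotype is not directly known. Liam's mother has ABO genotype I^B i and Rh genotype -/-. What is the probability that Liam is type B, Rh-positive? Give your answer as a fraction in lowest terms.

7/32

Liam's father's ABO genotype from I^B i × I^B I^B: 1/2 I^B I^B, 1/2 I^B i.
Crossing each possibility with the mother I^B i and summing P(type B): 1/2·1 + 1/2·3/4 = 7/8.
Similarly for Rh via the father's Rh distribution: P(Rh+) = 1/4.
Independent loci: 7/8 × 1/4 = 7/32.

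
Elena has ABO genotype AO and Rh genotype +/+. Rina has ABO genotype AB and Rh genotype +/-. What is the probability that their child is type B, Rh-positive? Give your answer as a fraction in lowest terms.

ABO cross AO × AB → offspring phenotypes: 1/2 A, 1/4 B, 1/4 AB.
Rh cross +/+ × +/- → 1 Rh+.
Independent loci: P(type B, Rh-positive) = 1/4 × 1 = 1/4.

1/4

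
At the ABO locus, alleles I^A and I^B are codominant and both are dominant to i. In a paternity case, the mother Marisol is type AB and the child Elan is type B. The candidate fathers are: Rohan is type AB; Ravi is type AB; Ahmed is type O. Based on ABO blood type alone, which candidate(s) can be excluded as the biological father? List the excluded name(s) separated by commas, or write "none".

none

A candidate is excluded only if no genotype consistent with his phenotype could produce a type B child with a type AB mother.
Every candidate has at least one consistent genotype combination, so none can be excluded.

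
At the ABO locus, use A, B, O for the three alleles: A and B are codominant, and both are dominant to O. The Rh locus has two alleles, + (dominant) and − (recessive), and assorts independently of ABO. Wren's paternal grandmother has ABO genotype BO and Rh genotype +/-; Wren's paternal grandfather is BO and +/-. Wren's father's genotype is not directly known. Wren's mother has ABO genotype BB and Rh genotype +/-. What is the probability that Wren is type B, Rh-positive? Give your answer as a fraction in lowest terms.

3/4

Wren's father's ABO genotype from BO × BO: 1/4 BB, 1/2 BO, 1/4 OO.
Crossing each possibility with the mother BB and summing P(type B): 1/4·1 + 1/2·1 + 1/4·1 = 1.
Similarly for Rh via the father's Rh distribution: P(Rh+) = 3/4.
Independent loci: 1 × 3/4 = 3/4.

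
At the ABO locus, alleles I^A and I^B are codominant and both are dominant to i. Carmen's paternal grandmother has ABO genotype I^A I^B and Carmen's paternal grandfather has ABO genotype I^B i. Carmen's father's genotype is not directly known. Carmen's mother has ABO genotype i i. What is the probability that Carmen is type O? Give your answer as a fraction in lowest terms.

Carmen's father's ABO genotype from I^A I^B × I^B i: 1/4 I^A I^B, 1/4 I^A i, 1/4 I^B I^B, 1/4 I^B i.
Crossing each possibility with the mother i i and summing P(type O): 1/4·0 + 1/4·1/2 + 1/4·0 + 1/4·1/2 = 1/4.

1/4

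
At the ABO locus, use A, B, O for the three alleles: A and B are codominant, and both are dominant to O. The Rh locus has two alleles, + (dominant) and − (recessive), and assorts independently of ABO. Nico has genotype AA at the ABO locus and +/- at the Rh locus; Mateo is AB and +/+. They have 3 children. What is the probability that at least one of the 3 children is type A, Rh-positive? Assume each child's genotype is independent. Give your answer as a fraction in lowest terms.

7/8

ABO cross AA × AB → 1/2 A, 1/2 AB.
Rh cross +/- × +/+ → 1 Rh+; so P(type A, Rh-positive) = 1/2 × 1 = 1/2 per child.
P(none) = (1/2)^3 = 1/8; P(at least one) = 1 − 1/8 = 7/8.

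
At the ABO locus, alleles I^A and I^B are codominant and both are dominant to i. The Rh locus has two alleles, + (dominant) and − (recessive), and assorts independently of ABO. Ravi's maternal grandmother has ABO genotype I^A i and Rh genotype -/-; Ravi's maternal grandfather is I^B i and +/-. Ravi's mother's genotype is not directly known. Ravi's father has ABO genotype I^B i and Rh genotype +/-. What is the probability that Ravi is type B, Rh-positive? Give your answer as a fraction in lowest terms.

5/16

Ravi's mother's ABO genotype from I^A i × I^B i: 1/4 I^A I^B, 1/4 I^A i, 1/4 I^B i, 1/4 i i.
Crossing each possibility with the father I^B i and summing P(type B): 1/4·1/2 + 1/4·1/4 + 1/4·3/4 + 1/4·1/2 = 1/2.
Similarly for Rh via the mother's Rh distribution: P(Rh+) = 5/8.
Independent loci: 1/2 × 5/8 = 5/16.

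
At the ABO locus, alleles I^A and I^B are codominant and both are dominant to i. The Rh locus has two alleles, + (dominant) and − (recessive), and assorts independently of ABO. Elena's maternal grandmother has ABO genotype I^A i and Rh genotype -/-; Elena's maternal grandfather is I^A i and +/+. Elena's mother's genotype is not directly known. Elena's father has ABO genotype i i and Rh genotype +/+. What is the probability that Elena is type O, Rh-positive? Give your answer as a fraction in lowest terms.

Elena's mother's ABO genotype from I^A i × I^A i: 1/4 I^A I^A, 1/2 I^A i, 1/4 i i.
Crossing each possibility with the father i i and summing P(type O): 1/4·0 + 1/2·1/2 + 1/4·1 = 1/2.
Similarly for Rh via the mother's Rh distribution: P(Rh+) = 1.
Independent loci: 1/2 × 1 = 1/2.

1/2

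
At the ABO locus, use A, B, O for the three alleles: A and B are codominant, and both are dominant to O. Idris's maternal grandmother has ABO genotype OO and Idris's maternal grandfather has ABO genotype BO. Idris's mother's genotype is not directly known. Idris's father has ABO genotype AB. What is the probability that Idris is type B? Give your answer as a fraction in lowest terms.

1/2

Idris's mother's ABO genotype from OO × BO: 1/2 BO, 1/2 OO.
Crossing each possibility with the father AB and summing P(type B): 1/2·1/2 + 1/2·1/2 = 1/2.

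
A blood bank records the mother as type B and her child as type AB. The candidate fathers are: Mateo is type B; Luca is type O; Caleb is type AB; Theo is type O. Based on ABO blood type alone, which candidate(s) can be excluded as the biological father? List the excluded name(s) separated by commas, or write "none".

Mateo, Luca, Theo

A candidate is excluded only if no genotype consistent with his phenotype could produce a type AB child with a type B mother.
Mateo (type B): no genotype consistent with that phenotype can produce a type-AB child with a type-B mother.
Luca (type O): no genotype consistent with that phenotype can produce a type-AB child with a type-B mother.
Theo (type O): no genotype consistent with that phenotype can produce a type-AB child with a type-B mother.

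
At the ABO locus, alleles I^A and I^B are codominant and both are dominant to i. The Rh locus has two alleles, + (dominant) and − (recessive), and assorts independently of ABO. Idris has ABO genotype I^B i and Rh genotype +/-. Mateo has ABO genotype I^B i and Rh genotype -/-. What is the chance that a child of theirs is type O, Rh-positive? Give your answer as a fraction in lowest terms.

ABO cross I^B i × I^B i → offspring phenotypes: 1/4 O, 3/4 B.
Rh cross +/- × -/- → 1/2 Rh+, 1/2 Rh-.
Independent loci: P(type O, Rh-positive) = 1/4 × 1/2 = 1/8.

1/8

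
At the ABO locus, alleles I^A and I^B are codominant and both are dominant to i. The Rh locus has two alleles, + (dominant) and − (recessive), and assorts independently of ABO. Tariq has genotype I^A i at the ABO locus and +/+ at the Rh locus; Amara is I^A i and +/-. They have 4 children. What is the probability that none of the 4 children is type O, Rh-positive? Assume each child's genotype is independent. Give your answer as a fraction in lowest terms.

ABO cross I^A i × I^A i → 1/4 O, 3/4 A.
Rh cross +/+ × +/- → 1 Rh+; so P(type O, Rh-positive) = 1/4 × 1 = 1/4 per child.
P(not type O, Rh-positive) = 3/4 for one child; (3/4)^4 = 81/256.

81/256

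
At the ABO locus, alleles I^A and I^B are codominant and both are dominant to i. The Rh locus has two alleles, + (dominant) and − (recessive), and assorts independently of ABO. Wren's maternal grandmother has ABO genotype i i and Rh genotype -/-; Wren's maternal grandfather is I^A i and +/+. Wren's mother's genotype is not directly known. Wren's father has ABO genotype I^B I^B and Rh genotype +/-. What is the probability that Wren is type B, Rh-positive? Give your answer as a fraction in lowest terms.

Wren's mother's ABO genotype from i i × I^A i: 1/2 I^A i, 1/2 i i.
Crossing each possibility with the father I^B I^B and summing P(type B): 1/2·1/2 + 1/2·1 = 3/4.
Similarly for Rh via the mother's Rh distribution: P(Rh+) = 3/4.
Independent loci: 3/4 × 3/4 = 9/16.

9/16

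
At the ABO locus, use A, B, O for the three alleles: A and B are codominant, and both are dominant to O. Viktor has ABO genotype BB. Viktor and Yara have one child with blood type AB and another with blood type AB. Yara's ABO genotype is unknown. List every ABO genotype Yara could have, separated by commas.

AA, AB, AO

For each candidate genotype of Yara, check whether crossing it with BB can produce every observed child phenotype.
  AA → possible child types {AB} ✓
  AB → possible child types {B, AB} ✓
  AO → possible child types {B, AB} ✓
  BB → possible child types {B} ✗
  BO → possible child types {B} ✗
  OO → possible child types {B} ✗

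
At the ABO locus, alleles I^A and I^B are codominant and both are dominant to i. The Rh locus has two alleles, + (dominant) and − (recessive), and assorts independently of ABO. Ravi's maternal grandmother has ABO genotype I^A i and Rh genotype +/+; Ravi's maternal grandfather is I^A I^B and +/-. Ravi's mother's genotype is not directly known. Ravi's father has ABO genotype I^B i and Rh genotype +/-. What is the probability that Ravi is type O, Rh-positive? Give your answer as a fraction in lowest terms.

Ravi's mother's ABO genotype from I^A i × I^A I^B: 1/4 I^A I^A, 1/4 I^A I^B, 1/4 I^A i, 1/4 I^B i.
Crossing each possibility with the father I^B i and summing P(type O): 1/4·0 + 1/4·0 + 1/4·1/4 + 1/4·1/4 = 1/8.
Similarly for Rh via the mother's Rh distribution: P(Rh+) = 7/8.
Independent loci: 1/8 × 7/8 = 7/64.

7/64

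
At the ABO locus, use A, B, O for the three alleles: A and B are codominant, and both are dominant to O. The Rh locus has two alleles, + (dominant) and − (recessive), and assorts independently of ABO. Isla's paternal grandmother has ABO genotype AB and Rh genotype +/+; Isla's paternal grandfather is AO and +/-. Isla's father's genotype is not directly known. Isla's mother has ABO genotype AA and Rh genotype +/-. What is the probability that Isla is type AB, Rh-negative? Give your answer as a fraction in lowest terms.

1/32

Isla's father's ABO genotype from AB × AO: 1/4 AA, 1/4 AB, 1/4 AO, 1/4 BO.
Crossing each possibility with the mother AA and summing P(type AB): 1/4·0 + 1/4·1/2 + 1/4·0 + 1/4·1/2 = 1/4.
Similarly for Rh via the father's Rh distribution: P(Rh-) = 1/8.
Independent loci: 1/4 × 1/8 = 1/32.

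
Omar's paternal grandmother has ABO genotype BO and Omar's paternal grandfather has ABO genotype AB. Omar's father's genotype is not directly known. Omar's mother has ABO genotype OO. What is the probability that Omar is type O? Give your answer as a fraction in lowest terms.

Omar's father's ABO genotype from BO × AB: 1/4 AB, 1/4 AO, 1/4 BB, 1/4 BO.
Crossing each possibility with the mother OO and summing P(type O): 1/4·0 + 1/4·1/2 + 1/4·0 + 1/4·1/2 = 1/4.

1/4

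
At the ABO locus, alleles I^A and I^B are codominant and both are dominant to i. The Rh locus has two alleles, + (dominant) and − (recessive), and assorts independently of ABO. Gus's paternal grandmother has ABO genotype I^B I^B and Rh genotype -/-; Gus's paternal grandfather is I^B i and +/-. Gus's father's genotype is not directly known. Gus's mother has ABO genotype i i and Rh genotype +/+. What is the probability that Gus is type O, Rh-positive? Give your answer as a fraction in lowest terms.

1/4

Gus's father's ABO genotype from I^B I^B × I^B i: 1/2 I^B I^B, 1/2 I^B i.
Crossing each possibility with the mother i i and summing P(type O): 1/2·0 + 1/2·1/2 = 1/4.
Similarly for Rh via the father's Rh distribution: P(Rh+) = 1.
Independent loci: 1/4 × 1 = 1/4.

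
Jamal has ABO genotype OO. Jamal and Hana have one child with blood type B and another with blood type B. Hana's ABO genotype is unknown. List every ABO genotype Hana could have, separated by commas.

For each candidate genotype of Hana, check whether crossing it with OO can produce every observed child phenotype.
  AA → possible child types {A} ✗
  AB → possible child types {A, B} ✓
  AO → possible child types {O, A} ✗
  BB → possible child types {B} ✓
  BO → possible child types {O, B} ✓
  OO → possible child types {O} ✗

AB, BB, BO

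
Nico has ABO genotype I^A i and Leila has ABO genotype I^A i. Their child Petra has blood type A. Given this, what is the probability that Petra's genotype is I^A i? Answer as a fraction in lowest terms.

Cross I^A i × I^A i → 1/4 I^A I^A, 1/2 I^A i, 1/4 i i.
Type-A genotypes among offspring: I^A I^A (1/4), I^A i (1/2); total 3/4.
P(I^A i | type A) = (1/2) / (3/4) = 2/3.

2/3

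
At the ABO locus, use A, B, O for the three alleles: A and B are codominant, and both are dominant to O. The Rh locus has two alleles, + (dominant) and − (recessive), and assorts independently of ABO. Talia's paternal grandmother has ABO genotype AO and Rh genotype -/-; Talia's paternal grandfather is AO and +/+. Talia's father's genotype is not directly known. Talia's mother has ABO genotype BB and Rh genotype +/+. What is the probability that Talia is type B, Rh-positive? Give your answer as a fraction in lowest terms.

1/2

Talia's father's ABO genotype from AO × AO: 1/4 AA, 1/2 AO, 1/4 OO.
Crossing each possibility with the mother BB and summing P(type B): 1/4·0 + 1/2·1/2 + 1/4·1 = 1/2.
Similarly for Rh via the father's Rh distribution: P(Rh+) = 1.
Independent loci: 1/2 × 1 = 1/2.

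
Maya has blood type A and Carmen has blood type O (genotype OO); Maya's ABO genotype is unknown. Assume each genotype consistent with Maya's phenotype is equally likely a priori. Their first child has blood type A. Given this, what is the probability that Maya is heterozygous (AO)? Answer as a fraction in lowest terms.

1/3

Possible genotypes: Maya ∈ {AA, AO}; Carmen ∈ {OO}.
Weight each parental genotype pair by prior × P(type-A child):
  AA × OO: posterior weight 2/3.
  AO × OO: posterior weight 1/3.
Sum the posterior weight over pairs where Maya is AO: 1/3.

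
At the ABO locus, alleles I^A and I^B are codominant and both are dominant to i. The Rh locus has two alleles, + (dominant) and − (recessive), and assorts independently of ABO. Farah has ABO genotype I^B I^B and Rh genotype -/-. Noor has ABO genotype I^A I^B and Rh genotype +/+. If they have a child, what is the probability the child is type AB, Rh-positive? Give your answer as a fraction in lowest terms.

1/2

ABO cross I^B I^B × I^A I^B → offspring phenotypes: 1/2 B, 1/2 AB.
Rh cross -/- × +/+ → 1 Rh+.
Independent loci: P(type AB, Rh-positive) = 1/2 × 1 = 1/2.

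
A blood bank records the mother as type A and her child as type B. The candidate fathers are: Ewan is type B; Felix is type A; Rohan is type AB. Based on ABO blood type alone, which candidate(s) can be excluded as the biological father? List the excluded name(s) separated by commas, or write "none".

Felix

A candidate is excluded only if no genotype consistent with his phenotype could produce a type B child with a type A mother.
Felix (type A): no genotype consistent with that phenotype can produce a type-B child with a type-A mother.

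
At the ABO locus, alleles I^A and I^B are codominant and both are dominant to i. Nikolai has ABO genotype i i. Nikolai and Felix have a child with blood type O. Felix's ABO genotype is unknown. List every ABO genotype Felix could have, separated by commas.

I^A i, I^B i, i i

For each candidate genotype of Felix, check whether crossing it with i i can produce every observed child phenotype.
  I^A I^A → possible child types {A} ✗
  I^A I^B → possible child types {A, B} ✗
  I^A i → possible child types {O, A} ✓
  I^B I^B → possible child types {B} ✗
  I^B i → possible child types {O, B} ✓
  i i → possible child types {O} ✓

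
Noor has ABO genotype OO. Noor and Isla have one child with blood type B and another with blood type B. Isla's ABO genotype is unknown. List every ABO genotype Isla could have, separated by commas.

For each candidate genotype of Isla, check whether crossing it with OO can produce every observed child phenotype.
  AA → possible child types {A} ✗
  AB → possible child types {A, B} ✓
  AO → possible child types {O, A} ✗
  BB → possible child types {B} ✓
  BO → possible child types {O, B} ✓
  OO → possible child types {O} ✗

AB, BB, BO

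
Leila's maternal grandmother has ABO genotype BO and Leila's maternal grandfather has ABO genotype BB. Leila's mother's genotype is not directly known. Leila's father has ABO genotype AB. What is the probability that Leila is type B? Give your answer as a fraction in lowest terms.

1/2

Leila's mother's ABO genotype from BO × BB: 1/2 BB, 1/2 BO.
Crossing each possibility with the father AB and summing P(type B): 1/2·1/2 + 1/2·1/2 = 1/2.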